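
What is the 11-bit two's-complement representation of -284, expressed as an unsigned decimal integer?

284 in 11 bits: 00100011100
Invert: 11011100011
Add 1:  11011100100 = 1764
(Check: 2^11 - 284 = 2048 - 284 = 1764.)

1764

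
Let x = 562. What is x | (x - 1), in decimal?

563

x = 1000110010 = 562
x - 1 = 1000110001
OR    = 1000110011 = 563
(x | (x - 1) sets all bits below the lowest set bit.)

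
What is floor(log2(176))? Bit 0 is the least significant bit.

7

176 = 10110000
The topmost 1 is at position 7 (since 2^7 = 128 ≤ 176 < 256).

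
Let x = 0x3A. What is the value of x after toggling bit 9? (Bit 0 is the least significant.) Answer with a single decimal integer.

x = 0000111010
bit 9 is currently 0; toggle it via x ^ (1 << 9) = x ^ 512
→ 1000111010 = 570

570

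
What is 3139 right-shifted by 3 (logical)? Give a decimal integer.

3139 = 110001000011
shift right by 3 → 000110001000 = 392
(equivalently, floor(3139 / 8))

392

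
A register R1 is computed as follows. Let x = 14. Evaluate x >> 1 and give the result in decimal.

14 = 1110
shift right by 1 → 0111 = 7
(equivalently, floor(14 / 2))

7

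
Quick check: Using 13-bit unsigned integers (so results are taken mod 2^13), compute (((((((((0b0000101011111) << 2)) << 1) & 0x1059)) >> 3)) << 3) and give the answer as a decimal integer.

0b0000101011111 = 0000101011111
→ << 2 (mod 2^13) → 0010101111100 = 1404
→ << 1 (mod 2^13) → 0101011111000 = 2808
0x1059 = 1000001011001
→ & → 0000001011000 = 88
→ >> 3 → 0000000001011 = 11
→ << 3 (mod 2^13) → 0000001011000 = 88

88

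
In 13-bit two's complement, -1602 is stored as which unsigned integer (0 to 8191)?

6590

1602 in 13 bits: 0011001000010
Invert: 1100110111101
Add 1:  1100110111110 = 6590
(Check: 2^13 - 1602 = 8192 - 1602 = 6590.)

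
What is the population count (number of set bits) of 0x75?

0x75 = 1110101
Count the 1s: 1 + 1 + 1 + 1 + 1 = 5

5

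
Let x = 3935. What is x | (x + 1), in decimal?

x = 111101011111 = 3935
x + 1 = 111101100000
OR    = 111101111111 = 3967
(x | (x + 1) sets the lowest cleared bit.)

3967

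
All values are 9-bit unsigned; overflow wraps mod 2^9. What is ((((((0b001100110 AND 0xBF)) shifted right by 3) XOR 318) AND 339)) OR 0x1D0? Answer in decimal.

0b001100110 = 001100110
0xBF = 010111111
→ AND → 000100110 = 38
→ shifted right by 3 → 000000100 = 4
318 = 100111110
→ XOR → 100111010 = 314
339 = 101010011
→ AND → 100010010 = 274
0x1D0 = 111010000
→ OR → 111010010 = 466

466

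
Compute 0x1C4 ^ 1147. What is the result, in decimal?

1471

0x1C4 = 00111000100
1147 = 10001111011
XOR → 10110111111 = 1471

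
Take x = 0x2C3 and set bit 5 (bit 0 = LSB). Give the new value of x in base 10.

x = 1011000011
bit 5 is currently 0; set it via x | (1 << 5) = x | 32
→ 1011100011 = 739

739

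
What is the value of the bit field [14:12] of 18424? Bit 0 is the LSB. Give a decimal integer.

v = 100011111111000
Shift right by 12: 100
Mask low 3 bits: 100 = 4

4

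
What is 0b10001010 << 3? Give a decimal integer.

1104

x = 00010001010
shift left by 3 → 10001010000 = 1104
(equivalently, 138 × 2^3 = 138 × 8)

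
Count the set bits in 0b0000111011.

n = 111011
Count the 1s: 1 + 1 + 1 + 1 + 1 = 5

5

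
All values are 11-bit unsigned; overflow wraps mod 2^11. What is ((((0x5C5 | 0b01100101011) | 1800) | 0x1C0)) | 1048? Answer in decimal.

2047

0x5C5 = 10111000101
0b01100101011 = 01100101011
→ | → 11111101111 = 2031
1800 = 11100001000
→ | → 11111101111 = 2031
0x1C0 = 00111000000
→ | → 11111101111 = 2031
1048 = 10000011000
→ | → 11111111111 = 2047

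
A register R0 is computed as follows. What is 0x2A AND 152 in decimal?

8

0x2A = 00101010
152 = 10011000
AND → 00001000 = 8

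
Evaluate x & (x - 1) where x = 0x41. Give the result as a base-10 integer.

64

x = 1000001 = 65
x - 1 = 1000000
AND   = 1000000 = 64
(x & (x - 1) clears the lowest set bit of x.)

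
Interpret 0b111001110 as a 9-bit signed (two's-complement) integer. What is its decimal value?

pattern = 111001110 (MSB is 1 ⇒ negative)
Invert: 000110001, add 1 → 000110010 = 50, so the value is -50.
(Equivalently: 462 - 2^9 = 462 - 512 = -50.)

-50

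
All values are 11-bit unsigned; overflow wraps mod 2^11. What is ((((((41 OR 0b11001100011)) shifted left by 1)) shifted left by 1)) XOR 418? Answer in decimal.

41 = 00000101001
0b11001100011 = 11001100011
→ OR → 11001101011 = 1643
→ shifted left by 1 (mod 2^11) → 10011010110 = 1238
→ shifted left by 1 (mod 2^11) → 00110101100 = 428
418 = 00110100010
→ XOR → 00000001110 = 14

14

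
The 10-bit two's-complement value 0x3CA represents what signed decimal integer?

pattern = 1111001010 (MSB is 1 ⇒ negative)
Invert: 0000110101, add 1 → 0000110110 = 54, so the value is -54.
(Equivalently: 970 - 2^10 = 970 - 1024 = -54.)

-54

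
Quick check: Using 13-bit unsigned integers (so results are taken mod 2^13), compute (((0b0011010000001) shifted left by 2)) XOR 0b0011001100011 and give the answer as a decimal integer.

7271

0b0011010000001 = 0011010000001
→ shifted left by 2 (mod 2^13) → 1101000000100 = 6660
0b0011001100011 = 0011001100011
→ XOR → 1110001100111 = 7271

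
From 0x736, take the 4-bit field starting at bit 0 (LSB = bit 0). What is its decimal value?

6

v = 11100110110
Shift right by 0: 11100110110
Mask low 4 bits: 0110 = 6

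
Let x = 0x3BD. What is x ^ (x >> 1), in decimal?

611

x = 1110111101 = 957
x>>1 = 0111011110
XOR  = 1001100011 = 611
(x ^ (x >> 1) gives the standard binary-reflected Gray code of x.)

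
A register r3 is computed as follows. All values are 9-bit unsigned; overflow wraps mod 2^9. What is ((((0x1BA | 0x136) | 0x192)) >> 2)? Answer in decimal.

111

0x1BA = 110111010
0x136 = 100110110
→ | → 110111110 = 446
0x192 = 110010010
→ | → 110111110 = 446
→ >> 2 → 001101111 = 111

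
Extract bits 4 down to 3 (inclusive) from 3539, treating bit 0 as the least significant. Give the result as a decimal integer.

2

v = 110111010011
Shift right by 3: 110111010
Mask low 2 bits: 10 = 2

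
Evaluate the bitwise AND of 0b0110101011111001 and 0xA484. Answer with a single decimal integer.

a = 0110101011111001
0xA484 = 1010010010000100
AND → 0010000010000000 = 8320

8320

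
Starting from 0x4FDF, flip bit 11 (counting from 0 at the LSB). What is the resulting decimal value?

x = 0100111111011111
bit 11 is currently 1; toggle it via x ^ (1 << 11) = x ^ 2048
→ 0100011111011111 = 18399

18399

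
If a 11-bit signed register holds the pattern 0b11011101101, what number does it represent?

-275

pattern = 11011101101 (MSB is 1 ⇒ negative)
Invert: 00100010010, add 1 → 00100010011 = 275, so the value is -275.
(Equivalently: 1773 - 2^11 = 1773 - 2048 = -275.)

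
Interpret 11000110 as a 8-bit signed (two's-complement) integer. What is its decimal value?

pattern = 11000110 (MSB is 1 ⇒ negative)
Invert: 00111001, add 1 → 00111010 = 58, so the value is -58.
(Equivalently: 198 - 2^8 = 198 - 256 = -58.)

-58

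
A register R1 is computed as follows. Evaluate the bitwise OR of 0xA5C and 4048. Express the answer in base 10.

4060

0xA5C = 101001011100
4048 = 111111010000
 OR → 111111011100 = 4060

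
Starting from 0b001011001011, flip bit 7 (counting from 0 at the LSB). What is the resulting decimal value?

x = 001011001011
bit 7 is currently 1; toggle it via x ^ (1 << 7) = x ^ 128
→ 001001001011 = 587

587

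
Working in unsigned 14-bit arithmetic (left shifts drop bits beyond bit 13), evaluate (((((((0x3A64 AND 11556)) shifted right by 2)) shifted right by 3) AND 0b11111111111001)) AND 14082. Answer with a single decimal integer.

256

0x3A64 = 11101001100100
11556 = 10110100100100
→ AND → 10100000100100 = 10276
→ shifted right by 2 → 00101000001001 = 2569
→ shifted right by 3 → 00000101000001 = 321
0b11111111111001 = 11111111111001
→ AND → 00000101000001 = 321
14082 = 11011100000010
→ AND → 00000100000000 = 256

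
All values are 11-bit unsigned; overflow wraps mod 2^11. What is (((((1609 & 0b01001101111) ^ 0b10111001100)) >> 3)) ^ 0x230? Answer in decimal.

1609 = 11001001001
0b01001101111 = 01001101111
→ & → 01001001001 = 585
0b10111001100 = 10111001100
→ ^ → 11110000101 = 1925
→ >> 3 → 00011110000 = 240
0x230 = 01000110000
→ ^ → 01011000000 = 704

704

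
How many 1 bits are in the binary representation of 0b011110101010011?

9

n = 11110101010011
Count the 1s: 1 + 1 + 1 + 1 + 1 + 1 + 1 + 1 + 1 = 9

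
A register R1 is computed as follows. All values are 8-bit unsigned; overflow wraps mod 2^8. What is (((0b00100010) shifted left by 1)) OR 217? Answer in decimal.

221

0b00100010 = 00100010
→ shifted left by 1 (mod 2^8) → 01000100 = 68
217 = 11011001
→ OR → 11011101 = 221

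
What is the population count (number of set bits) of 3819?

9

3819 = 111011101011
Count the 1s: 1 + 1 + 1 + 1 + 1 + 1 + 1 + 1 + 1 = 9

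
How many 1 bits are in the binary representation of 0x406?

3

0x406 = 10000000110
Count the 1s: 1 + 1 + 1 = 3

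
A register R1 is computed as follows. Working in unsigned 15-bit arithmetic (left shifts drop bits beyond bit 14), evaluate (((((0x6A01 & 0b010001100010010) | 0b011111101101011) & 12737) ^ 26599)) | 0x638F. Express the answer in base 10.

30639

0x6A01 = 110101000000001
0b010001100010010 = 010001100010010
→ & → 010001000000000 = 8704
0b011111101101011 = 011111101101011
→ | → 011111101101011 = 16235
12737 = 011000111000001
→ & → 011000101000001 = 12609
26599 = 110011111100111
→ ^ → 101011010100110 = 22182
0x638F = 110001110001111
→ | → 111011110101111 = 30639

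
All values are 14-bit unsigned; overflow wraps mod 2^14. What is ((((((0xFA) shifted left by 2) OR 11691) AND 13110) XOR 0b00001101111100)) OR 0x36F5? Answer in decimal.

14079

0xFA = 00000011111010
→ shifted left by 2 (mod 2^14) → 00001111101000 = 1000
11691 = 10110110101011
→ OR → 10111111101011 = 12267
13110 = 11001100110110
→ AND → 10001100100010 = 8994
0b00001101111100 = 00001101111100
→ XOR → 10000001011110 = 8286
0x36F5 = 11011011110101
→ OR → 11011011111111 = 14079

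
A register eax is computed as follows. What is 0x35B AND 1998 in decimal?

842

0x35B = 01101011011
1998 = 11111001110
AND → 01101001010 = 842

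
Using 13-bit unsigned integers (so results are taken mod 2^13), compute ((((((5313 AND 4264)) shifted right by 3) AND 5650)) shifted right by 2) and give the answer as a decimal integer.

132

5313 = 1010011000001
4264 = 1000010101000
→ AND → 1000010000000 = 4224
→ shifted right by 3 → 0001000010000 = 528
5650 = 1011000010010
→ AND → 0001000010000 = 528
→ shifted right by 2 → 0000010000100 = 132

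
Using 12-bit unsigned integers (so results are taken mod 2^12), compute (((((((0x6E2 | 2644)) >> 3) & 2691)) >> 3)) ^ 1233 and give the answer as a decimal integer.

1217

0x6E2 = 011011100010
2644 = 101001010100
→ | → 111011110110 = 3830
→ >> 3 → 000111011110 = 478
2691 = 101010000011
→ & → 000010000010 = 130
→ >> 3 → 000000010000 = 16
1233 = 010011010001
→ ^ → 010011000001 = 1217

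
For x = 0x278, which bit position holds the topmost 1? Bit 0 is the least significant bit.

0x278 = 1001111000
The topmost 1 is at position 9 (since 2^9 = 512 ≤ 632 < 1024).

9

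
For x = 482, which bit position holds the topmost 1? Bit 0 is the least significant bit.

482 = 111100010
The topmost 1 is at position 8 (since 2^8 = 256 ≤ 482 < 512).

8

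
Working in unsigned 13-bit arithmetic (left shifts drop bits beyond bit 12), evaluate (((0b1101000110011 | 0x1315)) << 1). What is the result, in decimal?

0b1101000110011 = 1101000110011
0x1315 = 1001100010101
→ | → 1101100110111 = 6967
→ << 1 (mod 2^13) → 1011001101110 = 5742

5742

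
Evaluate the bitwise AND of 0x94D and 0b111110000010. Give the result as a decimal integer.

2304

0x94D = 100101001101
b = 111110000010
AND → 100100000000 = 2304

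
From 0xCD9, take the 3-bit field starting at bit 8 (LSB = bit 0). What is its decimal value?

4

v = 110011011001
Shift right by 8: 1100
Mask low 3 bits: 100 = 4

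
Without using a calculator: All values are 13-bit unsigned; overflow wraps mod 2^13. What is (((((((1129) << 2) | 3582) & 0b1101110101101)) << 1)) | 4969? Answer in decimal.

1129 = 0010001101001
→ << 2 (mod 2^13) → 1000110100100 = 4516
3582 = 0110111111110
→ | → 1110111111110 = 7678
0b1101110101101 = 1101110101101
→ & → 1100110101100 = 6572
→ << 1 (mod 2^13) → 1001101011000 = 4952
4969 = 1001101101001
→ | → 1001101111001 = 4985

4985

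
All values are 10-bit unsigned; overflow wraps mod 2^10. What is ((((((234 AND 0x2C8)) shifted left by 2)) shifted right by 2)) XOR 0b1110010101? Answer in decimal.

234 = 0011101010
0x2C8 = 1011001000
→ AND → 0011001000 = 200
→ shifted left by 2 (mod 2^10) → 1100100000 = 800
→ shifted right by 2 → 0011001000 = 200
0b1110010101 = 1110010101
→ XOR → 1101011101 = 861

861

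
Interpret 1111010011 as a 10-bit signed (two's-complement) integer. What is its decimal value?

-45

pattern = 1111010011 (MSB is 1 ⇒ negative)
Invert: 0000101100, add 1 → 0000101101 = 45, so the value is -45.
(Equivalently: 979 - 2^10 = 979 - 1024 = -45.)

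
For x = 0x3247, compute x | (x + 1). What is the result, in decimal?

12879

x = 11001001000111 = 12871
x + 1 = 11001001001000
OR    = 11001001001111 = 12879
(x | (x + 1) sets the lowest cleared bit.)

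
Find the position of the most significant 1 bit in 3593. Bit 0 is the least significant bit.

3593 = 111000001001
The topmost 1 is at position 11 (since 2^11 = 2048 ≤ 3593 < 4096).

11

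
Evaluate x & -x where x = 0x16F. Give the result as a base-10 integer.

x = 101101111 = 367
-x (two's complement) = …010010001
AND   = 000000001 = 1
(x & -x isolates the lowest set bit of x.)

1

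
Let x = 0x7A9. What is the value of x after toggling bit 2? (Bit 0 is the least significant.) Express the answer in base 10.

1965

x = 00011110101001
bit 2 is currently 0; toggle it via x ^ (1 << 2) = x ^ 4
→ 00011110101101 = 1965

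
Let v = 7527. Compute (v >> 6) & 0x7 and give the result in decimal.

v = 1110101100111
Shift right by 6: 1110101
Mask low 3 bits: 101 = 5

5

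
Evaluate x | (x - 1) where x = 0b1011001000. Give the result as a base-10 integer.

x = 1011001000 = 712
x - 1 = 1011000111
OR    = 1011001111 = 719
(x | (x - 1) sets all bits below the lowest set bit.)

719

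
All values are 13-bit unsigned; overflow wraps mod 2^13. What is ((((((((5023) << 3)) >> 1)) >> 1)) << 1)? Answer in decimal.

3708

5023 = 1001110011111
→ << 3 (mod 2^13) → 1110011111000 = 7416
→ >> 1 → 0111001111100 = 3708
→ >> 1 → 0011100111110 = 1854
→ << 1 (mod 2^13) → 0111001111100 = 3708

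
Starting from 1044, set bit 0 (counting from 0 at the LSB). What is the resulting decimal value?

1045

x = 10000010100
bit 0 is currently 0; set it via x | (1 << 0) = x | 1
→ 10000010101 = 1045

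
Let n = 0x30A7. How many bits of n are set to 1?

0x30A7 = 11000010100111
Count the 1s: 1 + 1 + 1 + 1 + 1 + 1 + 1 = 7

7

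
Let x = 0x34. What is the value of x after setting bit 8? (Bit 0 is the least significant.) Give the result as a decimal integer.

x = 000110100
bit 8 is currently 0; set it via x | (1 << 8) = x | 256
→ 100110100 = 308

308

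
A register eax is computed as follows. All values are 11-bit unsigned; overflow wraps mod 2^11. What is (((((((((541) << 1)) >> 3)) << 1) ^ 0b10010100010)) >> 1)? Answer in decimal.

726

541 = 01000011101
→ << 1 (mod 2^11) → 10000111010 = 1082
→ >> 3 → 00010000111 = 135
→ << 1 (mod 2^11) → 00100001110 = 270
0b10010100010 = 10010100010
→ ^ → 10110101100 = 1452
→ >> 1 → 01011010110 = 726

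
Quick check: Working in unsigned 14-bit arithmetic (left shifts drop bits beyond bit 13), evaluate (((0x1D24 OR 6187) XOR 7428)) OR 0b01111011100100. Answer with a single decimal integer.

7919

0x1D24 = 01110100100100
6187 = 01100000101011
→ OR → 01110100101111 = 7471
7428 = 01110100000100
→ XOR → 00000000101011 = 43
0b01111011100100 = 01111011100100
→ OR → 01111011101111 = 7919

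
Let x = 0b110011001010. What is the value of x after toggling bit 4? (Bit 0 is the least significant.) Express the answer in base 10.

x = 110011001010
bit 4 is currently 0; toggle it via x ^ (1 << 4) = x ^ 16
→ 110011011010 = 3290

3290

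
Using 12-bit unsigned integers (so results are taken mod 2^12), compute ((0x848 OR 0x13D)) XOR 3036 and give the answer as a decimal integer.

0x848 = 100001001000
0x13D = 000100111101
→ OR → 100101111101 = 2429
3036 = 101111011100
→ XOR → 001010100001 = 673

673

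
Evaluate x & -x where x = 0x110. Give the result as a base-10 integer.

16

x = 100010000 = 272
-x (two's complement) = …011110000
AND   = 000010000 = 16
(x & -x isolates the lowest set bit of x.)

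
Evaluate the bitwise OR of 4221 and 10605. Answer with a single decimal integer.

4221 = 01000001111101
10605 = 10100101101101
 OR → 11100101111101 = 14717

14717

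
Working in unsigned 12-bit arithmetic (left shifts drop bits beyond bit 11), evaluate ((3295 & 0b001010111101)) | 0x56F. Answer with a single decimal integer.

3295 = 110011011111
0b001010111101 = 001010111101
→ & → 000010011101 = 157
0x56F = 010101101111
→ | → 010111111111 = 1535

1535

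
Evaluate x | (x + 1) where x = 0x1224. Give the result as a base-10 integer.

x = 1001000100100 = 4644
x + 1 = 1001000100101
OR    = 1001000100101 = 4645
(x | (x + 1) sets the lowest cleared bit.)

4645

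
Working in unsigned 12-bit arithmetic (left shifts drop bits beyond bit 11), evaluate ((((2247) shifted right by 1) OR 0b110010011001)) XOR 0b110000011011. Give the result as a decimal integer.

224

2247 = 100011000111
→ shifted right by 1 → 010001100011 = 1123
0b110010011001 = 110010011001
→ OR → 110011111011 = 3323
0b110000011011 = 110000011011
→ XOR → 000011100000 = 224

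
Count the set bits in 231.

6

231 = 11100111
Count the 1s: 1 + 1 + 1 + 1 + 1 + 1 = 6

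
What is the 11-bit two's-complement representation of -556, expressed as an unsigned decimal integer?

556 in 11 bits: 01000101100
Invert: 10111010011
Add 1:  10111010100 = 1492
(Check: 2^11 - 556 = 2048 - 556 = 1492.)

1492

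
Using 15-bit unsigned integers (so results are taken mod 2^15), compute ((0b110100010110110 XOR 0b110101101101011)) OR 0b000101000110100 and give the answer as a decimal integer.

0b110100010110110 = 110100010110110
0b110101101101011 = 110101101101011
→ XOR → 000001111011101 = 989
0b000101000110100 = 000101000110100
→ OR → 000101111111101 = 3069

3069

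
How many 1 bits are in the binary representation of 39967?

9

39967 = 1001110000011111
Count the 1s: 1 + 1 + 1 + 1 + 1 + 1 + 1 + 1 + 1 = 9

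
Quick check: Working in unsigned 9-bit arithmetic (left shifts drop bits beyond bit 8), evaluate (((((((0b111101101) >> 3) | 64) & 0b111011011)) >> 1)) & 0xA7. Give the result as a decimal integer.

0b111101101 = 111101101
→ >> 3 → 000111101 = 61
64 = 001000000
→ | → 001111101 = 125
0b111011011 = 111011011
→ & → 001011001 = 89
→ >> 1 → 000101100 = 44
0xA7 = 010100111
→ & → 000100100 = 36

36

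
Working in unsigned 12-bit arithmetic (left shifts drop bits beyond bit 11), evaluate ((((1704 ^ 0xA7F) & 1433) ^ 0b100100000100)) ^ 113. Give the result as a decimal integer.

3556

1704 = 011010101000
0xA7F = 101001111111
→ ^ → 110011010111 = 3287
1433 = 010110011001
→ & → 010010010001 = 1169
0b100100000100 = 100100000100
→ ^ → 110110010101 = 3477
113 = 000001110001
→ ^ → 110111100100 = 3556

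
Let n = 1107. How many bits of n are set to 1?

5

1107 = 10001010011
Count the 1s: 1 + 1 + 1 + 1 + 1 = 5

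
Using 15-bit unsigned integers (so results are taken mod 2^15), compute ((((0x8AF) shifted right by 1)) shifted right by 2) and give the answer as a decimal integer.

0x8AF = 000100010101111
→ shifted right by 1 → 000010001010111 = 1111
→ shifted right by 2 → 000000100010101 = 277

277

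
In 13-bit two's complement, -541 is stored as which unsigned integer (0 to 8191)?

7651

541 in 13 bits: 0001000011101
Invert: 1110111100010
Add 1:  1110111100011 = 7651
(Check: 2^13 - 541 = 8192 - 541 = 7651.)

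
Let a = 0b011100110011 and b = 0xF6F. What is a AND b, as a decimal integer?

1827

a = 011100110011
0xF6F = 111101101111
AND → 011100100011 = 1827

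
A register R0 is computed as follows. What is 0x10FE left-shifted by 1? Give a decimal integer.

8700

0x10FE = 01000011111110
shift left by 1 → 10000111111100 = 8700
(equivalently, 4350 × 2^1 = 4350 × 2)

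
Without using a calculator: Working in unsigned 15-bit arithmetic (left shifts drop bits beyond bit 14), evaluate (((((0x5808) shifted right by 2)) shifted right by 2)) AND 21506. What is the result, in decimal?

1024

0x5808 = 101100000001000
→ shifted right by 2 → 001011000000010 = 5634
→ shifted right by 2 → 000010110000000 = 1408
21506 = 101010000000010
→ AND → 000010000000000 = 1024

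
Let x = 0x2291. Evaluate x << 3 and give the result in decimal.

0x2291 = 00010001010010001
shift left by 3 → 10001010010001000 = 70792
(equivalently, 8849 × 2^3 = 8849 × 8)

70792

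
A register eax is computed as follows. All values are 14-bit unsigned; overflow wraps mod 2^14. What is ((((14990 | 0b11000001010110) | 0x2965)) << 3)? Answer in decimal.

14990 = 11101010001110
0b11000001010110 = 11000001010110
→ | → 11101011011110 = 15070
0x2965 = 10100101100101
→ | → 11101111111111 = 15359
→ << 3 (mod 2^14) → 01111111111000 = 8184

8184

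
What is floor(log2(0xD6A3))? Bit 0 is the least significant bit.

15

0xD6A3 = 1101011010100011
The topmost 1 is at position 15 (since 2^15 = 32768 ≤ 54947 < 65536).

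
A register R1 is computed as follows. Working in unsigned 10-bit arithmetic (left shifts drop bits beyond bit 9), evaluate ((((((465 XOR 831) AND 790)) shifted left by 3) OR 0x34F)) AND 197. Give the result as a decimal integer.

465 = 0111010001
831 = 1100111111
→ XOR → 1011101110 = 750
790 = 1100010110
→ AND → 1000000110 = 518
→ shifted left by 3 (mod 2^10) → 0000110000 = 48
0x34F = 1101001111
→ OR → 1101111111 = 895
197 = 0011000101
→ AND → 0001000101 = 69

69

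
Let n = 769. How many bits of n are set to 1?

769 = 1100000001
Count the 1s: 1 + 1 + 1 = 3

3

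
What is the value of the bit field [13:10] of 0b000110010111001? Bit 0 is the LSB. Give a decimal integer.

3

v = 000110010111001
Shift right by 10: 00011
Mask low 4 bits: 0011 = 3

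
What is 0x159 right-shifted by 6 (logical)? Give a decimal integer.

5

0x159 = 101011001
shift right by 6 → 000000101 = 5
(equivalently, floor(345 / 64))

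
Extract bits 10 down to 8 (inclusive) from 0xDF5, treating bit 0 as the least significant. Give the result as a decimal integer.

v = 0110111110101
Shift right by 8: 01101
Mask low 3 bits: 101 = 5

5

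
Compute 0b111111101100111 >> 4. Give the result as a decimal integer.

2038

x = 111111101100111
shift right by 4 → 000011111110110 = 2038
(equivalently, floor(32615 / 16))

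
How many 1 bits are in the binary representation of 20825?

7

20825 = 101000101011001
Count the 1s: 1 + 1 + 1 + 1 + 1 + 1 + 1 = 7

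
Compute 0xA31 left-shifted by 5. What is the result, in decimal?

0xA31 = 00000101000110001
shift left by 5 → 10100011000100000 = 83488
(equivalently, 2609 × 2^5 = 2609 × 32)

83488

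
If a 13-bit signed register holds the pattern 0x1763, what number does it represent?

pattern = 1011101100011 (MSB is 1 ⇒ negative)
Invert: 0100010011100, add 1 → 0100010011101 = 2205, so the value is -2205.
(Equivalently: 5987 - 2^13 = 5987 - 8192 = -2205.)

-2205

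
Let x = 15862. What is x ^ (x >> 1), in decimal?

8973

x = 11110111110110 = 15862
x>>1 = 01111011111011
XOR  = 10001100001101 = 8973
(x ^ (x >> 1) gives the standard binary-reflected Gray code of x.)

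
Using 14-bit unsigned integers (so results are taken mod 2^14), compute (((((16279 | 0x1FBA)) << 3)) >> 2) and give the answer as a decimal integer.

3966

16279 = 11111110010111
0x1FBA = 01111110111010
→ | → 11111110111111 = 16319
→ << 3 (mod 2^14) → 11110111111000 = 15864
→ >> 2 → 00111101111110 = 3966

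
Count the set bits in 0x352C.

0x352C = 11010100101100
Count the 1s: 1 + 1 + 1 + 1 + 1 + 1 + 1 = 7

7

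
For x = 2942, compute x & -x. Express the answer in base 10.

x = 101101111110 = 2942
-x (two's complement) = …010010000010
AND   = 000000000010 = 2
(x & -x isolates the lowest set bit of x.)

2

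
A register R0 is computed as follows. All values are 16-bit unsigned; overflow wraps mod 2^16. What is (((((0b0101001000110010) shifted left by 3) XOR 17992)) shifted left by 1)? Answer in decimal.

0b0101001000110010 = 0101001000110010
→ shifted left by 3 (mod 2^16) → 1001000110010000 = 37264
17992 = 0100011001001000
→ XOR → 1101011111011000 = 55256
→ shifted left by 1 (mod 2^16) → 1010111110110000 = 44976

44976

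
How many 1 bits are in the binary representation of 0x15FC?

9

0x15FC = 1010111111100
Count the 1s: 1 + 1 + 1 + 1 + 1 + 1 + 1 + 1 + 1 = 9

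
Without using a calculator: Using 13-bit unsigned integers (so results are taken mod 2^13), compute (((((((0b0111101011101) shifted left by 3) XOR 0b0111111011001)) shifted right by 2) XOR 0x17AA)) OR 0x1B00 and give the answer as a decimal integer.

7142

0b0111101011101 = 0111101011101
→ shifted left by 3 (mod 2^13) → 1101011101000 = 6888
0b0111111011001 = 0111111011001
→ XOR → 1010100110001 = 5425
→ shifted right by 2 → 0010101001100 = 1356
0x17AA = 1011110101010
→ XOR → 1001011100110 = 4838
0x1B00 = 1101100000000
→ OR → 1101111100110 = 7142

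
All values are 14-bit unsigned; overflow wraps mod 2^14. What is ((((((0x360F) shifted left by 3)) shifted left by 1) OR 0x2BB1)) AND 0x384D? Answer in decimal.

0x360F = 11011000001111
→ shifted left by 3 (mod 2^14) → 11000001111000 = 12408
→ shifted left by 1 (mod 2^14) → 10000011110000 = 8432
0x2BB1 = 10101110110001
→ OR → 10101111110001 = 11249
0x384D = 11100001001101
→ AND → 10100001000001 = 10305

10305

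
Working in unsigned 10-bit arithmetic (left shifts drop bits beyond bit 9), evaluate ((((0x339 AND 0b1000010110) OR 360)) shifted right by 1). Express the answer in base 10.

0x339 = 1100111001
0b1000010110 = 1000010110
→ AND → 1000010000 = 528
360 = 0101101000
→ OR → 1101111000 = 888
→ shifted right by 1 → 0110111100 = 444

444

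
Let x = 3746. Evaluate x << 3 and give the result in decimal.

3746 = 000111010100010
shift left by 3 → 111010100010000 = 29968
(equivalently, 3746 × 2^3 = 3746 × 8)

29968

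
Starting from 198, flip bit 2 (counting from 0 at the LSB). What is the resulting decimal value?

x = 0000011000110
bit 2 is currently 1; toggle it via x ^ (1 << 2) = x ^ 4
→ 0000011000010 = 194

194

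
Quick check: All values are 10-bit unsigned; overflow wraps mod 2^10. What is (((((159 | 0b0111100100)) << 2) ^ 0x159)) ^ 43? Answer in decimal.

159 = 0010011111
0b0111100100 = 0111100100
→ | → 0111111111 = 511
→ << 2 (mod 2^10) → 1111111100 = 1020
0x159 = 0101011001
→ ^ → 1010100101 = 677
43 = 0000101011
→ ^ → 1010001110 = 654

654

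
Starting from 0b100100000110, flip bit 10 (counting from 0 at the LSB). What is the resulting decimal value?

x = 100100000110
bit 10 is currently 0; toggle it via x ^ (1 << 10) = x ^ 1024
→ 110100000110 = 3334

3334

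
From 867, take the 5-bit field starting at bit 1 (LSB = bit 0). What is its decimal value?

v = 1101100011
Shift right by 1: 110110001
Mask low 5 bits: 10001 = 17

17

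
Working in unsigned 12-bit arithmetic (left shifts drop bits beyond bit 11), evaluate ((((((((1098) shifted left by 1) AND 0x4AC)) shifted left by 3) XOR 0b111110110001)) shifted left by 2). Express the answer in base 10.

1098 = 010001001010
→ shifted left by 1 (mod 2^12) → 100010010100 = 2196
0x4AC = 010010101100
→ AND → 000010000100 = 132
→ shifted left by 3 (mod 2^12) → 010000100000 = 1056
0b111110110001 = 111110110001
→ XOR → 101110010001 = 2961
→ shifted left by 2 (mod 2^12) → 111001000100 = 3652

3652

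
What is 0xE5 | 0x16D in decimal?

0xE5 = 011100101
0x16D = 101101101
 OR → 111101101 = 493

493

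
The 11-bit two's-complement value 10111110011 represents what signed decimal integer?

pattern = 10111110011 (MSB is 1 ⇒ negative)
Invert: 01000001100, add 1 → 01000001101 = 525, so the value is -525.
(Equivalently: 1523 - 2^11 = 1523 - 2048 = -525.)

-525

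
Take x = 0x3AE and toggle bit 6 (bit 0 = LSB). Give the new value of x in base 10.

x = 1110101110
bit 6 is currently 0; toggle it via x ^ (1 << 6) = x ^ 64
→ 1111101110 = 1006

1006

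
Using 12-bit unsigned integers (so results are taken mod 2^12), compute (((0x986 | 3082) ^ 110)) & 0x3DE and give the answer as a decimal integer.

448

0x986 = 100110000110
3082 = 110000001010
→ | → 110110001110 = 3470
110 = 000001101110
→ ^ → 110111100000 = 3552
0x3DE = 001111011110
→ & → 000111000000 = 448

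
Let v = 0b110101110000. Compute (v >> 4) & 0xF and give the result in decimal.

7

v = 110101110000
Shift right by 4: 11010111
Mask low 4 bits: 0111 = 7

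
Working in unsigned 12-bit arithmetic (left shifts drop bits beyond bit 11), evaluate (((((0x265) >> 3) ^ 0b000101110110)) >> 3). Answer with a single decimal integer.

0x265 = 001001100101
→ >> 3 → 000001001100 = 76
0b000101110110 = 000101110110
→ ^ → 000100111010 = 314
→ >> 3 → 000000100111 = 39

39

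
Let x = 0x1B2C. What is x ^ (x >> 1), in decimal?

x = 1101100101100 = 6956
x>>1 = 0110110010110
XOR  = 1011010111010 = 5818
(x ^ (x >> 1) gives the standard binary-reflected Gray code of x.)

5818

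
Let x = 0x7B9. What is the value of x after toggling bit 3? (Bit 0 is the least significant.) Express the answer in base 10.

1969

x = 0011110111001
bit 3 is currently 1; toggle it via x ^ (1 << 3) = x ^ 8
→ 0011110110001 = 1969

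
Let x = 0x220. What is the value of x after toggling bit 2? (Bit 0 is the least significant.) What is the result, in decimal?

x = 1000100000
bit 2 is currently 0; toggle it via x ^ (1 << 2) = x ^ 4
→ 1000100100 = 548

548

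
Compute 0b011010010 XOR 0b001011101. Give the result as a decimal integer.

a = 11010010
b = 01011101
XOR → 10001111 = 143

143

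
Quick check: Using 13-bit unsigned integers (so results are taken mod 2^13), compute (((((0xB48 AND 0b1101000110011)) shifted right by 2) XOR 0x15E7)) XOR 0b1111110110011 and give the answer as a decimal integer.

2260

0xB48 = 0101101001000
0b1101000110011 = 1101000110011
→ AND → 0101000000000 = 2560
→ shifted right by 2 → 0001010000000 = 640
0x15E7 = 1010111100111
→ XOR → 1011101100111 = 5991
0b1111110110011 = 1111110110011
→ XOR → 0100011010100 = 2260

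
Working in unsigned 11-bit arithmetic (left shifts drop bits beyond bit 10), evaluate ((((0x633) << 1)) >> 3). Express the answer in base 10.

140

0x633 = 11000110011
→ << 1 (mod 2^11) → 10001100110 = 1126
→ >> 3 → 00010001100 = 140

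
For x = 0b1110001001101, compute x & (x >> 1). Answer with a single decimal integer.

3076

x = 1110001001101 = 7245
x>>1 = 0111000100110
AND  = 0110000000100 = 3076
(x & (x >> 1) has a 1 wherever x has two consecutive 1 bits.)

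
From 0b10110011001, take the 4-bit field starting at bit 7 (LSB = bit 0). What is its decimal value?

11

v = 10110011001
Shift right by 7: 1011
Mask low 4 bits: 1011 = 11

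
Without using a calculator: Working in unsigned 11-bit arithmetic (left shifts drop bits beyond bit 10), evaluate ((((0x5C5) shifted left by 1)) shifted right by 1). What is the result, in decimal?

0x5C5 = 10111000101
→ shifted left by 1 (mod 2^11) → 01110001010 = 906
→ shifted right by 1 → 00111000101 = 453

453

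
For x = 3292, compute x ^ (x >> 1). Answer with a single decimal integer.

2738

x = 110011011100 = 3292
x>>1 = 011001101110
XOR  = 101010110010 = 2738
(x ^ (x >> 1) gives the standard binary-reflected Gray code of x.)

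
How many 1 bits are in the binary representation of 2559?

10

2559 = 100111111111
Count the 1s: 1 + 1 + 1 + 1 + 1 + 1 + 1 + 1 + 1 + 1 = 10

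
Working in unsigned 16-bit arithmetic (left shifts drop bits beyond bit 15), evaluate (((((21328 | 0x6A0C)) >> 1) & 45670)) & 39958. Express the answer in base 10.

4102

21328 = 0101001101010000
0x6A0C = 0110101000001100
→ | → 0111101101011100 = 31580
→ >> 1 → 0011110110101110 = 15790
45670 = 1011001001100110
→ & → 0011000000100110 = 12326
39958 = 1001110000010110
→ & → 0001000000000110 = 4102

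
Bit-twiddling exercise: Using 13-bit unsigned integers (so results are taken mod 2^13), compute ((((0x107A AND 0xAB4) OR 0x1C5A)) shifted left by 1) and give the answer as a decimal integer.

6388

0x107A = 1000001111010
0xAB4 = 0101010110100
→ AND → 0000000110000 = 48
0x1C5A = 1110001011010
→ OR → 1110001111010 = 7290
→ shifted left by 1 (mod 2^13) → 1100011110100 = 6388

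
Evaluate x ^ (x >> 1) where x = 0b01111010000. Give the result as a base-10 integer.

568

x = 1111010000 = 976
x>>1 = 0111101000
XOR  = 1000111000 = 568
(x ^ (x >> 1) gives the standard binary-reflected Gray code of x.)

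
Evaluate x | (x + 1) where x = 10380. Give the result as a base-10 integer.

x = 10100010001100 = 10380
x + 1 = 10100010001101
OR    = 10100010001101 = 10381
(x | (x + 1) sets the lowest cleared bit.)

10381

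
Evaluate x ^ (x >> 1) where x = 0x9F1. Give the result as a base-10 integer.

3337

x = 100111110001 = 2545
x>>1 = 010011111000
XOR  = 110100001001 = 3337
(x ^ (x >> 1) gives the standard binary-reflected Gray code of x.)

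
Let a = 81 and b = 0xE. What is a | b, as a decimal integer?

81 = 1010001
0xE = 0001110
 OR → 1011111 = 95

95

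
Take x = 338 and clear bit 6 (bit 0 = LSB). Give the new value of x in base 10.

274

x = 101010010
bit 6 is currently 1; clear it via x & ~(1 << 6) = x & ~64
→ 100010010 = 274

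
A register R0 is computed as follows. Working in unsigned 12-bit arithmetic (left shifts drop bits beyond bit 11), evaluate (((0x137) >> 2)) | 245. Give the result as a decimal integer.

0x137 = 000100110111
→ >> 2 → 000001001101 = 77
245 = 000011110101
→ | → 000011111101 = 253

253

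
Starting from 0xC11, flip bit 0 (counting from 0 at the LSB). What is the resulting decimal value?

x = 110000010001
bit 0 is currently 1; toggle it via x ^ (1 << 0) = x ^ 1
→ 110000010000 = 3088

3088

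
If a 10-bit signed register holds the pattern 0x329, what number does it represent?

-215

pattern = 1100101001 (MSB is 1 ⇒ negative)
Invert: 0011010110, add 1 → 0011010111 = 215, so the value is -215.
(Equivalently: 809 - 2^10 = 809 - 1024 = -215.)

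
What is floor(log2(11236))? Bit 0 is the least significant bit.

13

11236 = 10101111100100
The topmost 1 is at position 13 (since 2^13 = 8192 ≤ 11236 < 16384).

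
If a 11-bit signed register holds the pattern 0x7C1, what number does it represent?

-63

pattern = 11111000001 (MSB is 1 ⇒ negative)
Invert: 00000111110, add 1 → 00000111111 = 63, so the value is -63.
(Equivalently: 1985 - 2^11 = 1985 - 2048 = -63.)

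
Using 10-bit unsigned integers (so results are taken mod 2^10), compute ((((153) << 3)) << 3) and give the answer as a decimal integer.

576

153 = 0010011001
→ << 3 (mod 2^10) → 0011001000 = 200
→ << 3 (mod 2^10) → 1001000000 = 576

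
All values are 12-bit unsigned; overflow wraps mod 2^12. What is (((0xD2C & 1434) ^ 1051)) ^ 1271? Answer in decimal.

1508

0xD2C = 110100101100
1434 = 010110011010
→ & → 010100001000 = 1288
1051 = 010000011011
→ ^ → 000100010011 = 275
1271 = 010011110111
→ ^ → 010111100100 = 1508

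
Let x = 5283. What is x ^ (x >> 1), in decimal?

x = 1010010100011 = 5283
x>>1 = 0101001010001
XOR  = 1111011110010 = 7922
(x ^ (x >> 1) gives the standard binary-reflected Gray code of x.)

7922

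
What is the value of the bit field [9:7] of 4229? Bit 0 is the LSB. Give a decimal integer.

v = 1000010000101
Shift right by 7: 100001
Mask low 3 bits: 001 = 1

1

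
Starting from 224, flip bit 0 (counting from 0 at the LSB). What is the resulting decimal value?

x = 11100000
bit 0 is currently 0; toggle it via x ^ (1 << 0) = x ^ 1
→ 11100001 = 225

225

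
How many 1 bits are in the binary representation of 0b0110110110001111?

n = 110110110001111
Count the 1s: 1 + 1 + 1 + 1 + 1 + 1 + 1 + 1 + 1 + 1 = 10

10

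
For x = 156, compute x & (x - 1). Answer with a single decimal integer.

152

x = 10011100 = 156
x - 1 = 10011011
AND   = 10011000 = 152
(x & (x - 1) clears the lowest set bit of x.)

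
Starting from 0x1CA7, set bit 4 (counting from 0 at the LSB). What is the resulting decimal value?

x = 001110010100111
bit 4 is currently 0; set it via x | (1 << 4) = x | 16
→ 001110010110111 = 7351

7351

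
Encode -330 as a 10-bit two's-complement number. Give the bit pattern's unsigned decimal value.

694

330 in 10 bits: 0101001010
Invert: 1010110101
Add 1:  1010110110 = 694
(Check: 2^10 - 330 = 1024 - 330 = 694.)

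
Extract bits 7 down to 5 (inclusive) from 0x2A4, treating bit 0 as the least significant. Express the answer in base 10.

v = 1010100100
Shift right by 5: 10101
Mask low 3 bits: 101 = 5

5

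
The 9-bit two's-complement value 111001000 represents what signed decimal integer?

pattern = 111001000 (MSB is 1 ⇒ negative)
Invert: 000110111, add 1 → 000111000 = 56, so the value is -56.
(Equivalently: 456 - 2^9 = 456 - 512 = -56.)

-56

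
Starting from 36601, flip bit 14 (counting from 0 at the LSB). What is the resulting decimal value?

x = 1000111011111001
bit 14 is currently 0; toggle it via x ^ (1 << 14) = x ^ 16384
→ 1100111011111001 = 52985

52985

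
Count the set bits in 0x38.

0x38 = 111000
Count the 1s: 1 + 1 + 1 = 3

3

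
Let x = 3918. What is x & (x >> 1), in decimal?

x = 111101001110 = 3918
x>>1 = 011110100111
AND  = 011100000110 = 1798
(x & (x >> 1) has a 1 wherever x has two consecutive 1 bits.)

1798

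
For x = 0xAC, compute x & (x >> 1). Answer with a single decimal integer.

4

x = 10101100 = 172
x>>1 = 01010110
AND  = 00000100 = 4
(x & (x >> 1) has a 1 wherever x has two consecutive 1 bits.)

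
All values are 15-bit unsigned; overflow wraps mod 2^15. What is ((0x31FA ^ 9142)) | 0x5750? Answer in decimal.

22364

0x31FA = 011000111111010
9142 = 010001110110110
→ ^ → 001001001001100 = 4684
0x5750 = 101011101010000
→ | → 101011101011100 = 22364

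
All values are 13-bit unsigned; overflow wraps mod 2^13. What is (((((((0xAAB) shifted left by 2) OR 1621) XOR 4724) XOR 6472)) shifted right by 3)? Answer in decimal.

184

0xAAB = 0101010101011
→ shifted left by 2 (mod 2^13) → 0101010101100 = 2732
1621 = 0011001010101
→ OR → 0111011111101 = 3837
4724 = 1001001110100
→ XOR → 1110010001001 = 7305
6472 = 1100101001000
→ XOR → 0010111000001 = 1473
→ shifted right by 3 → 0000010111000 = 184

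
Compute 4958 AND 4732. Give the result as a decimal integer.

4958 = 1001101011110
4732 = 1001001111100
AND → 1001001011100 = 4700

4700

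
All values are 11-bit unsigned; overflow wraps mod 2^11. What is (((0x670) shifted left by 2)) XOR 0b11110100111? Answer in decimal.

1639

0x670 = 11001110000
→ shifted left by 2 (mod 2^11) → 00111000000 = 448
0b11110100111 = 11110100111
→ XOR → 11001100111 = 1639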